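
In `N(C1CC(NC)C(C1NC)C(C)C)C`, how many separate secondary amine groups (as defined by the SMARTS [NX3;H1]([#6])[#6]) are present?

3

[NX3;H1]([#6])[#6] is the SMARTS for a secondary amine: a trivalent nitrogen with one H, bonded to two carbons.
The molecule carries 3 separate instances of an N-methylamino group (-NHCH3) meeting every constraint; each maps to a distinct set of atoms, giving 3 matches.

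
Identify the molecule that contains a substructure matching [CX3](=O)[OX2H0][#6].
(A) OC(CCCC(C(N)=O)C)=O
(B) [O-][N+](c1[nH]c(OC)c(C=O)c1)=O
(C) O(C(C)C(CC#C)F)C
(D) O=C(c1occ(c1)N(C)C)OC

D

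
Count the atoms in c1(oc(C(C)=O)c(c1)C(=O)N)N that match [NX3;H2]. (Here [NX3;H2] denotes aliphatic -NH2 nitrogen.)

Check the 12 heavy atoms by environment: 1× o (aromatic, H0, X2) → no; 3× c (aromatic, H0, X3) → no; 1× c (aromatic, H1, X3) → no; 2× N (H2, X3) → match; 2× C (H0, X3) → no; 2× O (H0, X1) → no; 1× C (H3, X4) → no.
That gives 2 matching atoms.

2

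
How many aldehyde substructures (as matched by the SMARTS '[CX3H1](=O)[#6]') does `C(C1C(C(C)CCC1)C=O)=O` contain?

2

[CX3H1](=O)[#6] is the SMARTS for an aldehyde: an sp2 carbon with one H, double-bonded to O and single-bonded to carbon.
The molecule carries 2 separate instances of an aldehyde (-CHO) meeting every constraint; each maps to a distinct set of atoms, giving 2 matches.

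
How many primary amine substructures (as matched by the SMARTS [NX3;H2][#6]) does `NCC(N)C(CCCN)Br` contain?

3

[NX3;H2][#6] is the SMARTS for a primary amine: a trivalent nitrogen with two H attached to carbon.
The molecule carries 3 separate instances of a primary amino group (-NH2) meeting every constraint; each maps to a distinct set of atoms, giving 3 matches.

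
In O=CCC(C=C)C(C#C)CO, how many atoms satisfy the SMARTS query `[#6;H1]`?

5

The query [#6;H1] means: any carbon bearing exactly one hydrogen.
Check the 11 heavy atoms by environment: 3× C (H2) → no; 5× C (H1) → match; 1× O (H0) → no; 1× O (H1) → no; 1× C (H0) → no.
That gives 5 matching atoms.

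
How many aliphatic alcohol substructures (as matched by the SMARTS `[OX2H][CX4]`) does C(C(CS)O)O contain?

[OX2H][CX4] is the SMARTS for an aliphatic alcohol: a hydroxyl oxygen bound to an sp3 (X4) carbon.
The molecule carries 2 separate instances of a hydroxyl group (-OH) meeting every constraint; each maps to a distinct set of atoms, giving 2 matches.

2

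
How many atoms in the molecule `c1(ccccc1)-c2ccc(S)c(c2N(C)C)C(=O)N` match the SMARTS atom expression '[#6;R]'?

12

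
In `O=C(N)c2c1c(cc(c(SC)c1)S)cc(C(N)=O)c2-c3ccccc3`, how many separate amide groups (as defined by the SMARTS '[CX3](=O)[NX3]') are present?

2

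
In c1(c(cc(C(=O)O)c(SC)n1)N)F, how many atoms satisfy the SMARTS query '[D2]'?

3

Check the 13 heavy atoms by environment: 1× n (aromatic, D2) → match; 4× c (aromatic, D3) → no; 1× c (aromatic, D2) → match; 1× C (D3) → no; 2× O (D1) → no; 1× N (D1) → no; 1× F (D1) → no; 1× S (D2) → match; 1× C (D1) → no.
Summing the matching environments: 1 + 1 + 1 = 3 matching atoms.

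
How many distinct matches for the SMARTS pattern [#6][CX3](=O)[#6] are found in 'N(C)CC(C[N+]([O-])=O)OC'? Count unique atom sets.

0

[#6][CX3](=O)[#6] is the SMARTS for a ketone: a carbonyl carbon (no H) flanked by two carbons.
No fragment in the molecule satisfies every constraint, giving 0 matches.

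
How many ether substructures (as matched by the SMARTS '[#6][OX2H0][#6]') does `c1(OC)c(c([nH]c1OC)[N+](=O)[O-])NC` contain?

[#6][OX2H0][#6] is the SMARTS for an ether: an aliphatic oxygen bridging two carbons with no H on the oxygen.
The molecule carries 2 separate instances of a methoxy ether (-OCH3) meeting every constraint; each maps to a distinct set of atoms, giving 2 matches.

2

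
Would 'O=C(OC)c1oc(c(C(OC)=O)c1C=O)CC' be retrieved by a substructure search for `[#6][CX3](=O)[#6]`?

No

The pattern [#6][CX3](=O)[#6] describes a carbonyl carbon (no H) flanked by two carbons — a ketone.
The closest candidate here is a methyl-ester group (-C(=O)OCH3), but one neighbour of the carbonyl carbon is O, not C. No other fragment satisfies the full query, so there is no match.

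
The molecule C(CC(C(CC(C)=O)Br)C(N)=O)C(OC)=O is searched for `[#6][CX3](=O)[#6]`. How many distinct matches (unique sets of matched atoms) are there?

1

[#6][CX3](=O)[#6] is the SMARTS for a ketone: a carbonyl carbon (no H) flanked by two carbons.
Exactly one fragment in the molecule meets all constraints, giving 1 match.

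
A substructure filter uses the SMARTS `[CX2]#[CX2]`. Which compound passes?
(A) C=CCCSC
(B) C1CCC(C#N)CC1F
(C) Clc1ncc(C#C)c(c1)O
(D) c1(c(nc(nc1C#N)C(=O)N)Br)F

C

[CX2]#[CX2] describes a carbon-carbon triple bond (an alkyne).
(A) has a vinyl group (-CH=CH2) but the C=C is a double bond; both carbons are CX3, not CX2.
(B) has a nitrile (-C#N) but the triple bond is C#N, not C#C.
(C) contains an ethynyl group (-C#CH), which satisfies every atom and bond constraint.
(D) has a nitrile (-C#N) but the triple bond is C#N, not C#C.
So the answer is (C).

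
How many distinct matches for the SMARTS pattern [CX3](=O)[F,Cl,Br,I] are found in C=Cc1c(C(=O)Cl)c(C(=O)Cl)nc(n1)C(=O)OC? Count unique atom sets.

[CX3](=O)[F,Cl,Br,I] is the SMARTS for an acyl halide: a carbonyl carbon bonded to a halogen.
The molecule carries 2 separate instances of an acyl chloride (-C(=O)Cl) meeting every constraint; each maps to a distinct set of atoms, giving 2 matches.

2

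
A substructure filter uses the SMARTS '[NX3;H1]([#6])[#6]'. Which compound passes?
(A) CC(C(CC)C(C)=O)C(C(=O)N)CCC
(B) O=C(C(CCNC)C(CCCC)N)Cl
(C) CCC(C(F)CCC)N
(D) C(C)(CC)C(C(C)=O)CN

B

[NX3;H1]([#6])[#6] describes a trivalent nitrogen with one H, bonded to two carbons (a secondary amine).
(A) has a primary amide (-C(=O)NH2) but the -C(=O)NH2 nitrogen has H2, not H1.
(B) contains an N-methylamino group (-NHCH3), which satisfies every atom and bond constraint.
(C) has a primary amino group (-NH2) but the nitrogen has H2 and only one carbon neighbour.
(D) has a primary amino group (-NH2) but the nitrogen has H2 and only one carbon neighbour.
So the answer is (B).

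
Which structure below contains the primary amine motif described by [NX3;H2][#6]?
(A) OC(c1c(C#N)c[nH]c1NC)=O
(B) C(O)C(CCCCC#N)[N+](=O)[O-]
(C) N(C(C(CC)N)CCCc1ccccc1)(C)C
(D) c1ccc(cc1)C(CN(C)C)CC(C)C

C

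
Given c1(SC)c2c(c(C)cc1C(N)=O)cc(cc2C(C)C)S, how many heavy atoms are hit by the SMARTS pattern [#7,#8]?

Check the 20 heavy atoms by environment: 10× c (aromatic) → no; 6× C → no; 1× O → match; 1× N → match; 2× S → no.
Summing the matching environments: 1 + 1 = 2 matching atoms.

2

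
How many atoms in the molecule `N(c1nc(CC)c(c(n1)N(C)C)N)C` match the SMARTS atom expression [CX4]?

The query [CX4] means: C with X4: aliphatic carbon with exactly 4 total connections (bonds + H).
Check the 14 heavy atoms by environment: 2× n (aromatic, X2) → no; 4× c (aromatic, X3) → no; 5× C (X4) → match; 3× N (X3) → no.
That gives 5 matching atoms.

5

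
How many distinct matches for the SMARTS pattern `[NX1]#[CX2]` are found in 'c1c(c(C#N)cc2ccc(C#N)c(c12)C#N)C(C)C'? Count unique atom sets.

[NX1]#[CX2] is the SMARTS for a nitrile: a nitrogen triple-bonded to a two-connected carbon.
The molecule carries 3 separate instances of a nitrile (-C#N) meeting every constraint; each maps to a distinct set of atoms, giving 3 matches.

3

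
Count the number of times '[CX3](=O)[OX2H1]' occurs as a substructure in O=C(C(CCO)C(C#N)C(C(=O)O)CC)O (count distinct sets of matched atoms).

[CX3](=O)[OX2H1] is the SMARTS for a carboxylic acid: an sp2 carbon double-bonded to O and single-bonded to an -OH oxygen.
The molecule carries 2 separate instances of a carboxylic acid group (-C(=O)OH) meeting every constraint; each maps to a distinct set of atoms, giving 2 matches.

2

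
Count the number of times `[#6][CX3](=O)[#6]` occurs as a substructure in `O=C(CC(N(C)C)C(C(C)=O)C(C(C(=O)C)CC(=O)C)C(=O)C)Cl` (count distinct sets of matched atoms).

4

[#6][CX3](=O)[#6] is the SMARTS for a ketone: a carbonyl carbon (no H) flanked by two carbons.
The molecule carries 4 separate instances of an acetyl/ketone group (-C(=O)CH3) meeting every constraint; each maps to a distinct set of atoms, giving 4 matches.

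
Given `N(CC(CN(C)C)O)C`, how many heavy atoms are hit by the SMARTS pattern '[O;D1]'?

1

The query [O;D1] means: aliphatic oxygen bonded to exactly one heavy atom.
Check the 9 heavy atoms by environment: 2× C (D2) → no; 1× C (D3) → no; 1× O (D1) → match; 1× N (D3) → no; 3× C (D1) → no; 1× N (D2) → no.
That gives 1 matching atom.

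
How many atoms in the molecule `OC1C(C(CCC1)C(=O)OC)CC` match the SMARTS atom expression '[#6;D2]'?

The query [#6;D2] means: any carbon bonded to exactly two heavy atoms.
Check the 13 heavy atoms by environment: 4× C (D3) → no; 4× C (D2) → match; 2× C (D1) → no; 2× O (D1) → no; 1× O (D2) → no.
That gives 4 matching atoms.

4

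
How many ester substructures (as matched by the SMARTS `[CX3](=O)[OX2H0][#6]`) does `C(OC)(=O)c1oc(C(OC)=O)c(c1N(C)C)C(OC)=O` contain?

3

[CX3](=O)[OX2H0][#6] is the SMARTS for an ester: a carbonyl carbon bonded to an oxygen that is itself bonded to carbon (no H on that O).
The molecule carries 3 separate instances of a methyl-ester group (-C(=O)OCH3) meeting every constraint; each maps to a distinct set of atoms, giving 3 matches.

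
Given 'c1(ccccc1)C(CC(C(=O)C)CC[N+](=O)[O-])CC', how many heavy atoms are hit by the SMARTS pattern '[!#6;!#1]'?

4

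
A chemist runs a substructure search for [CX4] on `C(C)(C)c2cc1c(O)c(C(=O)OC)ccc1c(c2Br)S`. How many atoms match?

4

The query [CX4] means: C with X4: aliphatic carbon with exactly 4 total connections (bonds + H).
Check the 20 heavy atoms by environment: 10× c (aromatic, X3) → no; 1× S (X2) → no; 2× O (X2) → no; 1× C (X3) → no; 1× O (X1) → no; 4× C (X4) → match; 1× Br (X1) → no.
That gives 4 matching atoms.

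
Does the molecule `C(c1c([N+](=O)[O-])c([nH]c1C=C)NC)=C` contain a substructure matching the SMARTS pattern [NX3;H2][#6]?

No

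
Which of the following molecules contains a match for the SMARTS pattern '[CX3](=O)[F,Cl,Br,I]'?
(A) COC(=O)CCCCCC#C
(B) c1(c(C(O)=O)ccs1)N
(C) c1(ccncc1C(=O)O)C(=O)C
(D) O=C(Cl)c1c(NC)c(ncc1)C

D

[CX3](=O)[F,Cl,Br,I] describes a carbonyl carbon bonded to a halogen (an acyl halide).
(A) has a methyl-ester group (-C(=O)OCH3) but the carbonyl is bonded to -O-C, not to a halogen.
(B) has a carboxylic acid group (-C(=O)OH) but the carbonyl is bonded to -OH, not to a halogen.
(C) has a carboxylic acid group (-C(=O)OH) but the carbonyl is bonded to -OH, not to a halogen.
(D) contains an acyl chloride (-C(=O)Cl), which satisfies every atom and bond constraint.
So the answer is (D).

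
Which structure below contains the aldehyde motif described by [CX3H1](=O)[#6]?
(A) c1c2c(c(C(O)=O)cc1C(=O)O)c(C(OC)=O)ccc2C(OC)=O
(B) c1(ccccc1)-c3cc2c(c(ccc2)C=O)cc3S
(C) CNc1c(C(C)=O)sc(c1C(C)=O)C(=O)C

B

[CX3H1](=O)[#6] describes an sp2 carbon with one H, double-bonded to O and single-bonded to carbon (an aldehyde).
(A) has a carboxylic acid group (-C(=O)OH) but the carbonyl carbon has H0 and is bonded to O, not H1.
(B) contains an aldehyde (-CHO), which satisfies every atom and bond constraint.
(C) has an acetyl/ketone group (-C(=O)CH3) but the carbonyl carbon has H0 (two carbon neighbours), not H1.
So the answer is (B).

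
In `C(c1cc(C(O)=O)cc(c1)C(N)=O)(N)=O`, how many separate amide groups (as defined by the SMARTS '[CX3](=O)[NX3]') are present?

[CX3](=O)[NX3] is the SMARTS for an amide: a carbonyl carbon bonded to a trivalent nitrogen.
The molecule carries 2 separate instances of a primary amide (-C(=O)NH2) meeting every constraint; each maps to a distinct set of atoms, giving 2 matches.

2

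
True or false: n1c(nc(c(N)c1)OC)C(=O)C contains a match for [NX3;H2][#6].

True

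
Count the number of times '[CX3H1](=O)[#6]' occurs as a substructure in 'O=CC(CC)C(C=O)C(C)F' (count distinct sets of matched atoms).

2

[CX3H1](=O)[#6] is the SMARTS for an aldehyde: an sp2 carbon with one H, double-bonded to O and single-bonded to carbon.
The molecule carries 2 separate instances of an aldehyde (-CHO) meeting every constraint; each maps to a distinct set of atoms, giving 2 matches.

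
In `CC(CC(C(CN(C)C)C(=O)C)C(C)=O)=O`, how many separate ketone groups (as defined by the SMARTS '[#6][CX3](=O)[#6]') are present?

[#6][CX3](=O)[#6] is the SMARTS for a ketone: a carbonyl carbon (no H) flanked by two carbons.
The molecule carries 3 separate instances of an acetyl/ketone group (-C(=O)CH3) meeting every constraint; each maps to a distinct set of atoms, giving 3 matches.

3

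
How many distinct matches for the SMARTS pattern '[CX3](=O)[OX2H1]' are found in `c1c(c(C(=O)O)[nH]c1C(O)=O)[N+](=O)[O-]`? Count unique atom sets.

[CX3](=O)[OX2H1] is the SMARTS for a carboxylic acid: an sp2 carbon double-bonded to O and single-bonded to an -OH oxygen.
The molecule carries 2 separate instances of a carboxylic acid group (-C(=O)OH) meeting every constraint; each maps to a distinct set of atoms, giving 2 matches.

2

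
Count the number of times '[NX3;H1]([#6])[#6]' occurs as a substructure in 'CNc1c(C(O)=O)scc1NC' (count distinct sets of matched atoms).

2

[NX3;H1]([#6])[#6] is the SMARTS for a secondary amine: a trivalent nitrogen with one H, bonded to two carbons.
The molecule carries 2 separate instances of an N-methylamino group (-NHCH3) meeting every constraint; each maps to a distinct set of atoms, giving 2 matches.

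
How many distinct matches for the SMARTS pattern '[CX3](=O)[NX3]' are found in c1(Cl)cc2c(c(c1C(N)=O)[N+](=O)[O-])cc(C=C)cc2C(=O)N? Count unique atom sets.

[CX3](=O)[NX3] is the SMARTS for an amide: a carbonyl carbon bonded to a trivalent nitrogen.
The molecule carries 2 separate instances of a primary amide (-C(=O)NH2) meeting every constraint; each maps to a distinct set of atoms, giving 2 matches.

2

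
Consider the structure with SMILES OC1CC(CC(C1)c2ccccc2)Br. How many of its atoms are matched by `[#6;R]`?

Check the 14 heavy atoms by environment: 6× C (in 6-ring) → match; 1× O (acyclic) → no; 1× Br (acyclic) → no; 6× c (aromatic, in 6-ring) → match.
Summing the matching environments: 6 + 6 = 12 matching atoms.

12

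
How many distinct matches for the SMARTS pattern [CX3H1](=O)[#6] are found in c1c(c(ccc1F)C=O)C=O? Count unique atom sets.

2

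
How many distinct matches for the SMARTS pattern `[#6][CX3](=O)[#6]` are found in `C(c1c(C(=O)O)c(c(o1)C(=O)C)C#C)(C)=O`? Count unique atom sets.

2

[#6][CX3](=O)[#6] is the SMARTS for a ketone: a carbonyl carbon (no H) flanked by two carbons.
The molecule carries 2 separate instances of an acetyl/ketone group (-C(=O)CH3) meeting every constraint; each maps to a distinct set of atoms, giving 2 matches.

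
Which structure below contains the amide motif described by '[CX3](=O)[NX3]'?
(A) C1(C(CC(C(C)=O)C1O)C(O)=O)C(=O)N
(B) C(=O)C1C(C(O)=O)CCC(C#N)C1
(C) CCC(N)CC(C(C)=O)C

[CX3](=O)[NX3] describes a carbonyl carbon bonded to a trivalent nitrogen (an amide).
(A) contains a primary amide (-C(=O)NH2), which satisfies every atom and bond constraint.
(B) has a nitrile (-C#N) but the nitrile N is NX1 (triple-bonded), not NX3.
(C) has a primary amino group (-NH2) but the -NH2 is not attached to a carbonyl carbon.
So the answer is (A).

A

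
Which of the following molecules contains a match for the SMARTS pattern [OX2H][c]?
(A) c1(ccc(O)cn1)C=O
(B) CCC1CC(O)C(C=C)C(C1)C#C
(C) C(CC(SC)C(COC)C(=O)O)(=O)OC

[OX2H][c] describes a hydroxyl oxygen attached to an aromatic carbon (a phenol).
(A) contains a hydroxyl group (-OH), which satisfies every atom and bond constraint.
(B) has a hydroxyl group (-OH) but the -OH is on an aliphatic carbon, not an aromatic c.
(C) has a methoxy ether (-OCH3) but the oxygen has H0, not H1.
So the answer is (A).

A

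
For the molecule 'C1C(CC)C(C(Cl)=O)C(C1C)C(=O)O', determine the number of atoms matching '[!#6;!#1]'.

4

The query [!#6;!#1] means: not carbon and not hydrogen — any heteroatom.
Check the 14 heavy atoms by environment: 10× C → no; 3× O → match; 1× Cl → match.
Summing the matching environments: 3 + 1 = 4 matching atoms.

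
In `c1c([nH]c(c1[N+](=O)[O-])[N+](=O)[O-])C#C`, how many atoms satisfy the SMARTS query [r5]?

The query [r5] means: r5 matches atoms in a five-membered ring.
Check the 13 heavy atoms by environment: 1× n (aromatic, in 5-ring) → match; 4× c (aromatic, in 5-ring) → match; 2× C (acyclic) → no; 2× N (charge +1, acyclic) → no; 2× O (charge -1, acyclic) → no; 2× O (acyclic) → no.
Summing the matching environments: 1 + 4 = 5 matching atoms.

5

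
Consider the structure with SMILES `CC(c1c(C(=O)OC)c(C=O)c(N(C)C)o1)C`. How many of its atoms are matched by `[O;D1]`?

2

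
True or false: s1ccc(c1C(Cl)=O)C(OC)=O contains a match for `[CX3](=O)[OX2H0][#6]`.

True

The pattern [CX3](=O)[OX2H0][#6] describes a carbonyl carbon bonded to an oxygen that is itself bonded to carbon (no H on that O) — an ester.
The molecule carries a methyl-ester group (-C(=O)OCH3), whose atoms satisfy every constraint of the query, so the pattern matches.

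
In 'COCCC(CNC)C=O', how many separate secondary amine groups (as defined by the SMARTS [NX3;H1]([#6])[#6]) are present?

[NX3;H1]([#6])[#6] is the SMARTS for a secondary amine: a trivalent nitrogen with one H, bonded to two carbons.
Exactly one fragment in the molecule meets all constraints, giving 1 match.

1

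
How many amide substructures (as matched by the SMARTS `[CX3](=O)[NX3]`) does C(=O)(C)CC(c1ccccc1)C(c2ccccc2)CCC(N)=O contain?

[CX3](=O)[NX3] is the SMARTS for an amide: a carbonyl carbon bonded to a trivalent nitrogen.
Exactly one fragment in the molecule meets all constraints, giving 1 match.

1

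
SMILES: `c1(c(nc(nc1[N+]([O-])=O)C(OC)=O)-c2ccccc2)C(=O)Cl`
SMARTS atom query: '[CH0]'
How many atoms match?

2

The query [CH0] means: aliphatic carbon with no attached hydrogen.
Check the 22 heavy atoms by environment: 2× n (aromatic, H0) → no; 5× c (aromatic, H0) → no; 2× C (H0) → match; 4× O (H0) → no; 1× Cl (H0) → no; 1× C (H3) → no; 5× c (aromatic, H1) → no; 1× N (charge +1, H0) → no; 1× O (charge -1, H0) → no.
That gives 2 matching atoms.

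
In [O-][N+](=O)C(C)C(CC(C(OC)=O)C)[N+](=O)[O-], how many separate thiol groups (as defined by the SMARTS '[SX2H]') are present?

0

[SX2H] is the SMARTS for a thiol: an aliphatic sulfur with two connections, one being H.
No fragment in the molecule satisfies every constraint, giving 0 matches.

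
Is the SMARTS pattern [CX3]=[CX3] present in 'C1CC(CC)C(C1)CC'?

No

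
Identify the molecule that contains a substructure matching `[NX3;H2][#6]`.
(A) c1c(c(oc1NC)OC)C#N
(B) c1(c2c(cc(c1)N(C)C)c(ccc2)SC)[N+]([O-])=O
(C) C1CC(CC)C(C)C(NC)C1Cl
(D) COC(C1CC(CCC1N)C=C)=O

D

[NX3;H2][#6] describes a trivalent nitrogen with two H attached to carbon (a primary amine).
(A) has an N-methylamino group (-NHCH3) but the nitrogen bears two carbons and only one H (H1), not H2.
(B) has a nitro group (-[N+](=O)[O-]) but the nitrogen is [N+] with no H, not NX3H2.
(C) has an N-methylamino group (-NHCH3) but the nitrogen bears two carbons and only one H (H1), not H2.
(D) contains a primary amino group (-NH2), which satisfies every atom and bond constraint.
So the answer is (D).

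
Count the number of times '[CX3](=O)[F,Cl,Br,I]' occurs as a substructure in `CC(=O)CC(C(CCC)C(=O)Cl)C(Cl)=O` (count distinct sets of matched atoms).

[CX3](=O)[F,Cl,Br,I] is the SMARTS for an acyl halide: a carbonyl carbon bonded to a halogen.
The molecule carries 2 separate instances of an acyl chloride (-C(=O)Cl) meeting every constraint; each maps to a distinct set of atoms, giving 2 matches.

2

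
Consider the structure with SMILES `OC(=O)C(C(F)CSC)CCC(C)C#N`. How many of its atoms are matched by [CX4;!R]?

8

The query [CX4;!R] means: aliphatic carbon with four total connections, not in a ring.
Check the 15 heavy atoms by environment: 8× C (X4, acyclic) → match; 1× S (X2, acyclic) → no; 1× C (X3, acyclic) → no; 1× O (X1, acyclic) → no; 1× O (X2, acyclic) → no; 1× F (X1, acyclic) → no; 1× C (X2, acyclic) → no; 1× N (X1, acyclic) → no.
That gives 8 matching atoms.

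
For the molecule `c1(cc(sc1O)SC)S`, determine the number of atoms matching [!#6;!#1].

4

The query [!#6;!#1] means: not carbon and not hydrogen — any heteroatom.
Check the 9 heavy atoms by environment: 1× s (aromatic) → match; 4× c (aromatic) → no; 2× S → match; 1× C → no; 1× O → match.
Summing the matching environments: 1 + 2 + 1 = 4 matching atoms.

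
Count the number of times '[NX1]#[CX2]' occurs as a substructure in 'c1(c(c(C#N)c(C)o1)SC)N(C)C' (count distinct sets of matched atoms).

[NX1]#[CX2] is the SMARTS for a nitrile: a nitrogen triple-bonded to a two-connected carbon.
Exactly one fragment in the molecule meets all constraints, giving 1 match.

1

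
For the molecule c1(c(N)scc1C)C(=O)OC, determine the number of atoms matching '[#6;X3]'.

5

Check the 11 heavy atoms by environment: 1× s (aromatic, X2) → no; 4× c (aromatic, X3) → match; 1× C (X3) → match; 1× O (X1) → no; 1× O (X2) → no; 2× C (X4) → no; 1× N (X3) → no.
Summing the matching environments: 4 + 1 = 5 matching atoms.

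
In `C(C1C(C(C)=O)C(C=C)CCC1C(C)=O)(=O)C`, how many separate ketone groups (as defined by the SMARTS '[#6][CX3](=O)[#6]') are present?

3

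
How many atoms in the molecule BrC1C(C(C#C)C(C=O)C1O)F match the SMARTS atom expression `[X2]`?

3

The query [X2] means: any atom with exactly two total connections (bonds + H).
Check the 12 heavy atoms by environment: 5× C (X4) → no; 2× C (X2) → match; 1× C (X3) → no; 1× O (X1) → no; 1× Br (X1) → no; 1× F (X1) → no; 1× O (X2) → match.
Summing the matching environments: 2 + 1 = 3 matching atoms.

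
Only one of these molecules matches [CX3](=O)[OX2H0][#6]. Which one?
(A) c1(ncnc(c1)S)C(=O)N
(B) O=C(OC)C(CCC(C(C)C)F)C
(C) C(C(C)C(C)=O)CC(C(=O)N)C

[CX3](=O)[OX2H0][#6] describes a carbonyl carbon bonded to an oxygen that is itself bonded to carbon (no H on that O) (an ester).
(A) has a primary amide (-C(=O)NH2) but the carbonyl is bonded to N, not to an O-C linkage.
(B) contains a methyl-ester group (-C(=O)OCH3), which satisfies every atom and bond constraint.
(C) has a primary amide (-C(=O)NH2) but the carbonyl is bonded to N, not to an O-C linkage.
So the answer is (B).

B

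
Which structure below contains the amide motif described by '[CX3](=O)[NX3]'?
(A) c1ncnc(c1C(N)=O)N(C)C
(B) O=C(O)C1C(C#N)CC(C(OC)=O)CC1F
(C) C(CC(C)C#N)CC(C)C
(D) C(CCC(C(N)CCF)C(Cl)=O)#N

[CX3](=O)[NX3] describes a carbonyl carbon bonded to a trivalent nitrogen (an amide).
(A) contains a primary amide (-C(=O)NH2), which satisfies every atom and bond constraint.
(B) has a methyl-ester group (-C(=O)OCH3) but the carbonyl is bonded to O, not to an NX3 nitrogen.
(C) has a nitrile (-C#N) but the nitrile N is NX1 (triple-bonded), not NX3.
(D) has a nitrile (-C#N) but the nitrile N is NX1 (triple-bonded), not NX3.
So the answer is (A).

A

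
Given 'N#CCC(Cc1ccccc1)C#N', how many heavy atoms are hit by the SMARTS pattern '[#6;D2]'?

Check the 13 heavy atoms by environment: 4× C (D2) → match; 1× C (D3) → no; 2× N (D1) → no; 1× c (aromatic, D3) → no; 5× c (aromatic, D2) → match.
Summing the matching environments: 4 + 5 = 9 matching atoms.

9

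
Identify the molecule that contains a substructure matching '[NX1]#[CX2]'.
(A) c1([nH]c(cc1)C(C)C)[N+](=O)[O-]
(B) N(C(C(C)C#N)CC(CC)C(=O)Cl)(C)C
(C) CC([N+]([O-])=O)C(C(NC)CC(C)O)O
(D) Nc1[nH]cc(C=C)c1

B

[NX1]#[CX2] describes a nitrogen triple-bonded to a two-connected carbon (a nitrile).
(A) has a nitro group (-[N+](=O)[O-]) but there is no C#N triple bond.
(B) contains a nitrile (-C#N), which satisfies every atom and bond constraint.
(C) has a nitro group (-[N+](=O)[O-]) but there is no C#N triple bond.
(D) has a primary amino group (-NH2) but the nitrogen is NX3 (three connections), not NX1 triple-bonded.
So the answer is (B).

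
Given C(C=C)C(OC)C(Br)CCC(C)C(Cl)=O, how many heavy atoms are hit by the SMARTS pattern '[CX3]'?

3

The query [CX3] means: C with X3: aliphatic carbon with exactly 3 total connections.
Check the 15 heavy atoms by environment: 8× C (X4) → no; 3× C (X3) → match; 1× O (X2) → no; 1× O (X1) → no; 1× Cl (X1) → no; 1× Br (X1) → no.
That gives 3 matching atoms.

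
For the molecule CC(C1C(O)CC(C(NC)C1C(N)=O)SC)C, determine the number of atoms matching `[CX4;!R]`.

The query [CX4;!R] means: aliphatic carbon with four total connections, not in a ring.
Check the 17 heavy atoms by environment: 6× C (X4, in 6-ring) → no; 1× C (X3, acyclic) → no; 1× O (X1, acyclic) → no; 2× N (X3, acyclic) → no; 1× O (X2, acyclic) → no; 5× C (X4, acyclic) → match; 1× S (X2, acyclic) → no.
That gives 5 matching atoms.

5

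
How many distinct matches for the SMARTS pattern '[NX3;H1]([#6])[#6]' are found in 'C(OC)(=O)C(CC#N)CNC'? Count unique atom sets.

[NX3;H1]([#6])[#6] is the SMARTS for a secondary amine: a trivalent nitrogen with one H, bonded to two carbons.
Exactly one fragment in the molecule meets all constraints, giving 1 match.

1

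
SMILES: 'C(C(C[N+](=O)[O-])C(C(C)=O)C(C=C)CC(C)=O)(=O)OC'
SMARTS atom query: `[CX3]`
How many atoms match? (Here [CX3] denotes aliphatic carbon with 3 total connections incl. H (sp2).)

The query [CX3] means: C with X3: aliphatic carbon with exactly 3 total connections.
Check the 20 heavy atoms by environment: 8× C (X4) → no; 1× N (charge +1, X3) → no; 1× O (charge -1, X1) → no; 4× O (X1) → no; 5× C (X3) → match; 1× O (X2) → no.
That gives 5 matching atoms.

5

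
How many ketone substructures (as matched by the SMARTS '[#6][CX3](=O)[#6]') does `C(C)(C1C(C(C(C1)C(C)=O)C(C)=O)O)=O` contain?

3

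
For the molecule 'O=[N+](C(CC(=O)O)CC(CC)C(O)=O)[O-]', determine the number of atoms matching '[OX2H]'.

2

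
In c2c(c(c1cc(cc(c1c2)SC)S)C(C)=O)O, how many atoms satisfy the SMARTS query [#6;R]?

10

The query [#6;R] means: carbon that is part of a ring.
Check the 17 heavy atoms by environment: 10× c (aromatic, in 6-ring) → match; 2× S (acyclic) → no; 3× C (acyclic) → no; 2× O (acyclic) → no.
That gives 10 matching atoms.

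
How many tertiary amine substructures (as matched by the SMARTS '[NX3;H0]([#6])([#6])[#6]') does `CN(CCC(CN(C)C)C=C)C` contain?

[NX3;H0]([#6])([#6])[#6] is the SMARTS for a tertiary amine: a trivalent nitrogen with no H, bonded to three carbons.
The molecule carries 2 separate instances of a dimethylamino group (-N(CH3)2) meeting every constraint; each maps to a distinct set of atoms, giving 2 matches.

2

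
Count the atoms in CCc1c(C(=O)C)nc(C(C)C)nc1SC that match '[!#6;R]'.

2

The query [!#6;R] means: non-carbon atom that is part of a ring.
Check the 16 heavy atoms by environment: 2× n (aromatic, in 6-ring) → match; 4× c (aromatic, in 6-ring) → no; 1× S (acyclic) → no; 8× C (acyclic) → no; 1× O (acyclic) → no.
That gives 2 matching atoms.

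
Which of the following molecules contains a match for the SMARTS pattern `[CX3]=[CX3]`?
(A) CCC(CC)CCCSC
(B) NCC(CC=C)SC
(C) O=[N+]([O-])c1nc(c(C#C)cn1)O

B

[CX3]=[CX3] describes a non-aromatic C=C double bond between two sp2 carbons (an alkene).
(A) has an ethyl group (-CH2CH3) but its C-C bond is a single bond between CX4 carbons, not CX3=CX3.
(B) contains a vinyl group (-CH=CH2), which satisfies every atom and bond constraint.
(C) has an ethynyl group (-C#CH) but the C-C bond is a triple bond, not a double bond.
So the answer is (B).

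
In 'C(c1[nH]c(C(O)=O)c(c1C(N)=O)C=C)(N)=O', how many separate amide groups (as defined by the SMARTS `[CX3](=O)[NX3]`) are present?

[CX3](=O)[NX3] is the SMARTS for an amide: a carbonyl carbon bonded to a trivalent nitrogen.
The molecule carries 2 separate instances of a primary amide (-C(=O)NH2) meeting every constraint; each maps to a distinct set of atoms, giving 2 matches.

2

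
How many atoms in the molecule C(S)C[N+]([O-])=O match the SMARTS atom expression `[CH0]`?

0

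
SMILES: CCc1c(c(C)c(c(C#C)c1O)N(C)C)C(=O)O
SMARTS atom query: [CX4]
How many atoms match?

5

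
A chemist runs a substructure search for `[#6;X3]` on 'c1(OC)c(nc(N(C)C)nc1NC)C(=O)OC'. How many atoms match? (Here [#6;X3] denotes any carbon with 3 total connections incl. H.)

5

The query [#6;X3] means: any carbon (aromatic or not) with three total connections.
Check the 17 heavy atoms by environment: 2× n (aromatic, X2) → no; 4× c (aromatic, X3) → match; 1× C (X3) → match; 1× O (X1) → no; 2× O (X2) → no; 5× C (X4) → no; 2× N (X3) → no.
Summing the matching environments: 4 + 1 = 5 matching atoms.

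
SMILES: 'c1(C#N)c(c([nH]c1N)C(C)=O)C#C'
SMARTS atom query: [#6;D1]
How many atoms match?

The query [#6;D1] means: carbon bonded to exactly one heavy atom.
Check the 13 heavy atoms by environment: 1× n (aromatic, D2) → no; 4× c (aromatic, D3) → no; 2× N (D1) → no; 2× C (D2) → no; 2× C (D1) → match; 1× C (D3) → no; 1× O (D1) → no.
That gives 2 matching atoms.

2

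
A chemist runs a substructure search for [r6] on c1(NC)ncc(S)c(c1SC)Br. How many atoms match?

The query [r6] means: r6 matches atoms in a six-membered ring.
Check the 12 heavy atoms by environment: 1× n (aromatic, in 6-ring) → match; 5× c (aromatic, in 6-ring) → match; 1× N (acyclic) → no; 2× C (acyclic) → no; 2× S (acyclic) → no; 1× Br (acyclic) → no.
Summing the matching environments: 1 + 5 = 6 matching atoms.

6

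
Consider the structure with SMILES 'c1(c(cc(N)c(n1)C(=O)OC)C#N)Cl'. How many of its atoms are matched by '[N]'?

2

The query [N] means: uppercase N matches aliphatic (non-aromatic) nitrogen only.
Check the 14 heavy atoms by environment: 1× n (aromatic) → no; 5× c (aromatic) → no; 1× Cl → no; 3× C → no; 2× O → no; 2× N → match.
That gives 2 matching atoms.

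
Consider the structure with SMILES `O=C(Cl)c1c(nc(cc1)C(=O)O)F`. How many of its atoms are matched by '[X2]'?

2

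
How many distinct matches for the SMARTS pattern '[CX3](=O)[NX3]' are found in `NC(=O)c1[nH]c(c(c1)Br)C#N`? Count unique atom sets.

[CX3](=O)[NX3] is the SMARTS for an amide: a carbonyl carbon bonded to a trivalent nitrogen.
Exactly one fragment in the molecule meets all constraints, giving 1 match.

1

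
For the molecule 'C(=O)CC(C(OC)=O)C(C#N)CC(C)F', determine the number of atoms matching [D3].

The query [D3] means: atom with exactly three heavy-atom neighbours.
Check the 15 heavy atoms by environment: 4× C (D2) → no; 4× C (D3) → match; 2× C (D1) → no; 2× O (D1) → no; 1× N (D1) → no; 1× O (D2) → no; 1× F (D1) → no.
That gives 4 matching atoms.

4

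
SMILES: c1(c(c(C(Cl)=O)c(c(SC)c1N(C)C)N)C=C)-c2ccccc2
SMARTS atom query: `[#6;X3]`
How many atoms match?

Check the 23 heavy atoms by environment: 12× c (aromatic, X3) → match; 3× C (X3) → match; 1× S (X2) → no; 3× C (X4) → no; 1× O (X1) → no; 1× Cl (X1) → no; 2× N (X3) → no.
Summing the matching environments: 12 + 3 = 15 matching atoms.

15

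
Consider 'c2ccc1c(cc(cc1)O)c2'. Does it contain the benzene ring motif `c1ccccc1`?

The pattern c1ccccc1 describes six aromatic carbons in a ring — a benzene ring.
The required atom environment is present in the molecule, so the pattern matches.

Yes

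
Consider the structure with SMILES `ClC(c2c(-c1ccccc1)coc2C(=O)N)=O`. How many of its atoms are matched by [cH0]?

4

The query [cH0] means: aromatic carbon with no attached hydrogen (substituted or ring-fusion).
Check the 17 heavy atoms by environment: 1× o (aromatic, H0) → no; 4× c (aromatic, H0) → match; 6× c (aromatic, H1) → no; 2× C (H0) → no; 2× O (H0) → no; 1× Cl (H0) → no; 1× N (H2) → no.
That gives 4 matching atoms.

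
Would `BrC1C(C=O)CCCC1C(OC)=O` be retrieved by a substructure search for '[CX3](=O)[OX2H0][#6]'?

Yes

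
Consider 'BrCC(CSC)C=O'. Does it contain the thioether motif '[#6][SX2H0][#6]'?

Yes

The pattern [#6][SX2H0][#6] describes an aliphatic sulfur bridging two carbons with no H on the sulfur — a thioether.
The molecule carries a methylthio ether (-SCH3), whose atoms satisfy every constraint of the query, so the pattern matches.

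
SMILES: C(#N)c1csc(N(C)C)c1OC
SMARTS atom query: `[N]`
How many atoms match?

The query [N] means: uppercase N matches aliphatic (non-aromatic) nitrogen only.
Check the 12 heavy atoms by environment: 1× s (aromatic) → no; 4× c (aromatic) → no; 1× O → no; 4× C → no; 2× N → match.
That gives 2 matching atoms.

2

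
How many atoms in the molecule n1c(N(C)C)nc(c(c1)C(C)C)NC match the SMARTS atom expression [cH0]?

3

The query [cH0] means: aromatic carbon with no attached hydrogen (substituted or ring-fusion).
Check the 14 heavy atoms by environment: 2× n (aromatic, H0) → no; 3× c (aromatic, H0) → match; 1× c (aromatic, H1) → no; 1× C (H1) → no; 5× C (H3) → no; 1× N (H0) → no; 1× N (H1) → no.
That gives 3 matching atoms.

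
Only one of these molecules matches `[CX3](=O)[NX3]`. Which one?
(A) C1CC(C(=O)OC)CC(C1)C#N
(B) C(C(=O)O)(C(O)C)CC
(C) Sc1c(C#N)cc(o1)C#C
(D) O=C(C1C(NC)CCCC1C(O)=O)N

D

[CX3](=O)[NX3] describes a carbonyl carbon bonded to a trivalent nitrogen (an amide).
(A) has a nitrile (-C#N) but the nitrile N is NX1 (triple-bonded), not NX3.
(B) has a carboxylic acid group (-C(=O)OH) but the carbonyl is bonded to O, not to an NX3 nitrogen.
(C) has a nitrile (-C#N) but the nitrile N is NX1 (triple-bonded), not NX3.
(D) contains a primary amide (-C(=O)NH2), which satisfies every atom and bond constraint.
So the answer is (D).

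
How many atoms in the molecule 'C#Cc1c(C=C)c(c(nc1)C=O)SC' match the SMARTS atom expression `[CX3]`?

3

The query [CX3] means: C with X3: aliphatic carbon with exactly 3 total connections.
Check the 14 heavy atoms by environment: 1× n (aromatic, X2) → no; 5× c (aromatic, X3) → no; 3× C (X3) → match; 2× C (X2) → no; 1× S (X2) → no; 1× C (X4) → no; 1× O (X1) → no.
That gives 3 matching atoms.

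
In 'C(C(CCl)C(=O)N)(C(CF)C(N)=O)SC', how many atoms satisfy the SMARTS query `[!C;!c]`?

7

The query [!C;!c] means: neither aliphatic nor aromatic carbon — same as [!#6].
Check the 15 heavy atoms by environment: 8× C → no; 2× O → match; 2× N → match; 1× F → match; 1× S → match; 1× Cl → match.
Summing the matching environments: 2 + 2 + 1 + 1 + 1 = 7 matching atoms.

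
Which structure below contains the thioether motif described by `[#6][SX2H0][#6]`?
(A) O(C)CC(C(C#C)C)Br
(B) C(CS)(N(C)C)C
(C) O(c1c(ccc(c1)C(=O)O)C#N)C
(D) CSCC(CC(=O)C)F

[#6][SX2H0][#6] describes an aliphatic sulfur bridging two carbons with no H on the sulfur (a thioether).
(A) has a methoxy ether (-OCH3) but the bridging atom is O, not S.
(B) has a thiol (-SH) but the sulfur has H1, not H0 bridging two carbons.
(C) has a methoxy ether (-OCH3) but the bridging atom is O, not S.
(D) contains a methylthio ether (-SCH3), which satisfies every atom and bond constraint.
So the answer is (D).

D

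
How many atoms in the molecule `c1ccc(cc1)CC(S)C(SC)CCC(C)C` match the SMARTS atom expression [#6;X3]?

6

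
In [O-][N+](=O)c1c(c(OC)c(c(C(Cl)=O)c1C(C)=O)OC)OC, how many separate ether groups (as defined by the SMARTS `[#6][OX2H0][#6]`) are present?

3

[#6][OX2H0][#6] is the SMARTS for an ether: an aliphatic oxygen bridging two carbons with no H on the oxygen.
The molecule carries 3 separate instances of a methoxy ether (-OCH3) meeting every constraint; each maps to a distinct set of atoms, giving 3 matches.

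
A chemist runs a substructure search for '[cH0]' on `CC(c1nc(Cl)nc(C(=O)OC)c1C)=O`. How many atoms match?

4

Check the 15 heavy atoms by environment: 2× n (aromatic, H0) → no; 4× c (aromatic, H0) → match; 2× C (H0) → no; 3× O (H0) → no; 3× C (H3) → no; 1× Cl (H0) → no.
That gives 4 matching atoms.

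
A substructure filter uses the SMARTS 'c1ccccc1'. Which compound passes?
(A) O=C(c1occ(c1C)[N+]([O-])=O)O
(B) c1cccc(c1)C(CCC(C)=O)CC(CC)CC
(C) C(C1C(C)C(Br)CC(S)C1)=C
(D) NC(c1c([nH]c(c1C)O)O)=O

B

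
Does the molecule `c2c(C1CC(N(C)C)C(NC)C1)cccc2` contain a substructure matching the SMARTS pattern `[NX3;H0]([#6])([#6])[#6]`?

The pattern [NX3;H0]([#6])([#6])[#6] describes a trivalent nitrogen with no H, bonded to three carbons — a tertiary amine.
The molecule carries a dimethylamino group (-N(CH3)2), whose atoms satisfy every constraint of the query, so the pattern matches.

Yes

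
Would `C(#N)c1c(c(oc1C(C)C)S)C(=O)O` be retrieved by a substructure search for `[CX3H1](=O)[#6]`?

No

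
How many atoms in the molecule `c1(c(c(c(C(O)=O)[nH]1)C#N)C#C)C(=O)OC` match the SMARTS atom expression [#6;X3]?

6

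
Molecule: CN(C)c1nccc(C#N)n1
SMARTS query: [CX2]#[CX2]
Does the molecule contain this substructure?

No

The pattern [CX2]#[CX2] describes a carbon-carbon triple bond — an alkyne.
The closest candidate here is a nitrile (-C#N), but the triple bond is C#N, not C#C. No other fragment satisfies the full query, so there is no match.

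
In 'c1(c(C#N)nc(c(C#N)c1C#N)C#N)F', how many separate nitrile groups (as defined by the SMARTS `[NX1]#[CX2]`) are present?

[NX1]#[CX2] is the SMARTS for a nitrile: a nitrogen triple-bonded to a two-connected carbon.
The molecule carries 4 separate instances of a nitrile (-C#N) meeting every constraint; each maps to a distinct set of atoms, giving 4 matches.

4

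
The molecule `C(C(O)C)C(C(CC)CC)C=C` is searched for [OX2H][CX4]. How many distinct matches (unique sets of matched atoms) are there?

1

[OX2H][CX4] is the SMARTS for an aliphatic alcohol: a hydroxyl oxygen bound to an sp3 (X4) carbon.
Exactly one fragment in the molecule meets all constraints, giving 1 match.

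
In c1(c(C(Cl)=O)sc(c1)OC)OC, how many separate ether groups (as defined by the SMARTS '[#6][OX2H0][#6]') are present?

[#6][OX2H0][#6] is the SMARTS for an ether: an aliphatic oxygen bridging two carbons with no H on the oxygen.
The molecule carries 2 separate instances of a methoxy ether (-OCH3) meeting every constraint; each maps to a distinct set of atoms, giving 2 matches.

2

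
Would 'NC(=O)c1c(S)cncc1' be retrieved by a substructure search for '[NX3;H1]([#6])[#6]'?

The pattern [NX3;H1]([#6])[#6] describes a trivalent nitrogen with one H, bonded to two carbons — a secondary amine.
The closest candidate here is a primary amide (-C(=O)NH2), but the -C(=O)NH2 nitrogen has H2, not H1. No other fragment satisfies the full query, so there is no match.

No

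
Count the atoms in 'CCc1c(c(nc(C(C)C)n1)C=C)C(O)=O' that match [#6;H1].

Check the 16 heavy atoms by environment: 2× n (aromatic, H0) → no; 4× c (aromatic, H0) → no; 2× C (H1) → match; 2× C (H2) → no; 3× C (H3) → no; 1× C (H0) → no; 1× O (H0) → no; 1× O (H1) → no.
That gives 2 matching atoms.

2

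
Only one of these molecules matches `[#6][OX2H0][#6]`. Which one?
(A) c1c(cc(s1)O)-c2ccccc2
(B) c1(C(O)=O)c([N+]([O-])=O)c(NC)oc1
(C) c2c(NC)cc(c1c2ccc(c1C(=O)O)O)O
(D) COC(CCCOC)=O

[#6][OX2H0][#6] describes an aliphatic oxygen bridging two carbons with no H on the oxygen (an ether).
(A) has a hydroxyl group (-OH) but the oxygen has H1, not H0 bridging two carbons.
(B) has a carboxylic acid group (-C(=O)OH) but the -OH oxygen has H1; the =O is OX1, not OX2.
(C) has a hydroxyl group (-OH) but the oxygen has H1, not H0 bridging two carbons.
(D) contains a methoxy ether (-OCH3), which satisfies every atom and bond constraint.
So the answer is (D).

D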